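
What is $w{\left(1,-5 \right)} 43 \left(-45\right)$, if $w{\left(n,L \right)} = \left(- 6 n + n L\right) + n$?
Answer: $19350$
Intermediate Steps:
$w{\left(n,L \right)} = - 5 n + L n$ ($w{\left(n,L \right)} = \left(- 6 n + L n\right) + n = - 5 n + L n$)
$w{\left(1,-5 \right)} 43 \left(-45\right) = 1 \left(-5 - 5\right) 43 \left(-45\right) = 1 \left(-10\right) 43 \left(-45\right) = \left(-10\right) 43 \left(-45\right) = \left(-430\right) \left(-45\right) = 19350$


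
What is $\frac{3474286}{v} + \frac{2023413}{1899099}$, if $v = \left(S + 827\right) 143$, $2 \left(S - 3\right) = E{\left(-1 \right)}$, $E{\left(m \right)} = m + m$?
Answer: $\frac{2279294203075}{75044163051} \approx 30.373$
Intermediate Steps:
$E{\left(m \right)} = 2 m$
$S = 2$ ($S = 3 + \frac{2 \left(-1\right)}{2} = 3 + \frac{1}{2} \left(-2\right) = 3 - 1 = 2$)
$v = 118547$ ($v = \left(2 + 827\right) 143 = 829 \cdot 143 = 118547$)
$\frac{3474286}{v} + \frac{2023413}{1899099} = \frac{3474286}{118547} + \frac{2023413}{1899099} = 3474286 \cdot \frac{1}{118547} + 2023413 \cdot \frac{1}{1899099} = \frac{3474286}{118547} + \frac{674471}{633033} = \frac{2279294203075}{75044163051}$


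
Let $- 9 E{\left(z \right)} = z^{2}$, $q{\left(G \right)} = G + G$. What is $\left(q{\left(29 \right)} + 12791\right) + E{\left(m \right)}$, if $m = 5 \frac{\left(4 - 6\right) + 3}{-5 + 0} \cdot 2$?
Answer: $\frac{115637}{9} \approx 12849.0$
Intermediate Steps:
$q{\left(G \right)} = 2 G$
$m = -2$ ($m = 5 \frac{\left(4 - 6\right) + 3}{-5} \cdot 2 = 5 \left(-2 + 3\right) \left(- \frac{1}{5}\right) 2 = 5 \cdot 1 \left(- \frac{1}{5}\right) 2 = 5 \left(- \frac{1}{5}\right) 2 = \left(-1\right) 2 = -2$)
$E{\left(z \right)} = - \frac{z^{2}}{9}$
$\left(q{\left(29 \right)} + 12791\right) + E{\left(m \right)} = \left(2 \cdot 29 + 12791\right) - \frac{\left(-2\right)^{2}}{9} = \left(58 + 12791\right) - \frac{4}{9} = 12849 - \frac{4}{9} = \frac{115637}{9}$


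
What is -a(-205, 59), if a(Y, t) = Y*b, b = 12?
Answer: 2460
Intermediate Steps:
a(Y, t) = 12*Y (a(Y, t) = Y*12 = 12*Y)
-a(-205, 59) = -12*(-205) = -1*(-2460) = 2460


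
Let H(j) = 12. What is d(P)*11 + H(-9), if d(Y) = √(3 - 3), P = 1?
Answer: 12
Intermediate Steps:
d(Y) = 0 (d(Y) = √0 = 0)
d(P)*11 + H(-9) = 0*11 + 12 = 0 + 12 = 12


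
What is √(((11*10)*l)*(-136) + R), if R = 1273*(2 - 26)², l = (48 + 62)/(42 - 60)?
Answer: 4*√463877/3 ≈ 908.11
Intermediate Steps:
l = -55/9 (l = 110/(-18) = 110*(-1/18) = -55/9 ≈ -6.1111)
R = 733248 (R = 1273*(-24)² = 1273*576 = 733248)
√(((11*10)*l)*(-136) + R) = √(((11*10)*(-55/9))*(-136) + 733248) = √((110*(-55/9))*(-136) + 733248) = √(-6050/9*(-136) + 733248) = √(822800/9 + 733248) = √(7422032/9) = 4*√463877/3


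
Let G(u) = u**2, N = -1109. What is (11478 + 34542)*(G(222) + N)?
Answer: 2217013500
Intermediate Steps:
(11478 + 34542)*(G(222) + N) = (11478 + 34542)*(222**2 - 1109) = 46020*(49284 - 1109) = 46020*48175 = 2217013500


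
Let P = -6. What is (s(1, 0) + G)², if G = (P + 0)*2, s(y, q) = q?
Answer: 144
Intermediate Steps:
G = -12 (G = (-6 + 0)*2 = -6*2 = -12)
(s(1, 0) + G)² = (0 - 12)² = (-12)² = 144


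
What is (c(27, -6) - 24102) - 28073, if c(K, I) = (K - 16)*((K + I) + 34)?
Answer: -51570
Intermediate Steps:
c(K, I) = (-16 + K)*(34 + I + K) (c(K, I) = (-16 + K)*((I + K) + 34) = (-16 + K)*(34 + I + K))
(c(27, -6) - 24102) - 28073 = ((-544 + 27² - 16*(-6) + 18*27 - 6*27) - 24102) - 28073 = ((-544 + 729 + 96 + 486 - 162) - 24102) - 28073 = (605 - 24102) - 28073 = -23497 - 28073 = -51570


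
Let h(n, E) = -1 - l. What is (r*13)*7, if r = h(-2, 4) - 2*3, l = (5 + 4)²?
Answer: -8008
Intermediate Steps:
l = 81 (l = 9² = 81)
h(n, E) = -82 (h(n, E) = -1 - 1*81 = -1 - 81 = -82)
r = -88 (r = -82 - 2*3 = -82 - 6 = -88)
(r*13)*7 = -88*13*7 = -1144*7 = -8008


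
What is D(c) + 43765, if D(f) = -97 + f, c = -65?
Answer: 43603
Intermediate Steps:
D(c) + 43765 = (-97 - 65) + 43765 = -162 + 43765 = 43603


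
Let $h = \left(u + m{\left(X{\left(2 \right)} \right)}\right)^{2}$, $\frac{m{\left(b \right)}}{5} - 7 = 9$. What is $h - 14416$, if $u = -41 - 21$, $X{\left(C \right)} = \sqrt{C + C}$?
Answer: $-14092$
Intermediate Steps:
$X{\left(C \right)} = \sqrt{2} \sqrt{C}$ ($X{\left(C \right)} = \sqrt{2 C} = \sqrt{2} \sqrt{C}$)
$m{\left(b \right)} = 80$ ($m{\left(b \right)} = 35 + 5 \cdot 9 = 35 + 45 = 80$)
$u = -62$ ($u = -41 - 21 = -62$)
$h = 324$ ($h = \left(-62 + 80\right)^{2} = 18^{2} = 324$)
$h - 14416 = 324 - 14416 = -14092$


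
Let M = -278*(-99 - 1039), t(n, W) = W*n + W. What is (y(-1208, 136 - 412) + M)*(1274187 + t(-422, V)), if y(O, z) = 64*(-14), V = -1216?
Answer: 563464650564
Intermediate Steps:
t(n, W) = W + W*n
M = 316364 (M = -278*(-1138) = 316364)
y(O, z) = -896
(y(-1208, 136 - 412) + M)*(1274187 + t(-422, V)) = (-896 + 316364)*(1274187 - 1216*(1 - 422)) = 315468*(1274187 - 1216*(-421)) = 315468*(1274187 + 511936) = 315468*1786123 = 563464650564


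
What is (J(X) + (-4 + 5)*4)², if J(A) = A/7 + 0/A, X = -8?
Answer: 400/49 ≈ 8.1633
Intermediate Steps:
J(A) = A/7 (J(A) = A*(⅐) + 0 = A/7 + 0 = A/7)
(J(X) + (-4 + 5)*4)² = ((⅐)*(-8) + (-4 + 5)*4)² = (-8/7 + 1*4)² = (-8/7 + 4)² = (20/7)² = 400/49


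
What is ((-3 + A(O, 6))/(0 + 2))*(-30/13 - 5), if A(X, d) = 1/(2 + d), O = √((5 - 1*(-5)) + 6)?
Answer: 2185/208 ≈ 10.505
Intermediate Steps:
O = 4 (O = √((5 + 5) + 6) = √(10 + 6) = √16 = 4)
((-3 + A(O, 6))/(0 + 2))*(-30/13 - 5) = ((-3 + 1/(2 + 6))/(0 + 2))*(-30/13 - 5) = ((-3 + 1/8)/2)*(-30*1/13 - 5) = ((-3 + ⅛)*(½))*(-30/13 - 5) = -23/8*½*(-95/13) = -23/16*(-95/13) = 2185/208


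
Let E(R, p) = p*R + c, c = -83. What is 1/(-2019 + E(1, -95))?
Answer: -1/2197 ≈ -0.00045517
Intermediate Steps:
E(R, p) = -83 + R*p (E(R, p) = p*R - 83 = R*p - 83 = -83 + R*p)
1/(-2019 + E(1, -95)) = 1/(-2019 + (-83 + 1*(-95))) = 1/(-2019 + (-83 - 95)) = 1/(-2019 - 178) = 1/(-2197) = -1/2197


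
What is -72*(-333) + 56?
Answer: 24032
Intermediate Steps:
-72*(-333) + 56 = 23976 + 56 = 24032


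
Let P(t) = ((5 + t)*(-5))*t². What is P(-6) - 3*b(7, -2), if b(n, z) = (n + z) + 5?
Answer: 150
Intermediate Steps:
b(n, z) = 5 + n + z
P(t) = t²*(-25 - 5*t) (P(t) = (-25 - 5*t)*t² = t²*(-25 - 5*t))
P(-6) - 3*b(7, -2) = 5*(-6)²*(-5 - 1*(-6)) - 3*(5 + 7 - 2) = 5*36*(-5 + 6) - 3*10 = 5*36*1 - 30 = 180 - 30 = 150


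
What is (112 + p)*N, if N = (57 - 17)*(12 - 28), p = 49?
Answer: -103040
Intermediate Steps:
N = -640 (N = 40*(-16) = -640)
(112 + p)*N = (112 + 49)*(-640) = 161*(-640) = -103040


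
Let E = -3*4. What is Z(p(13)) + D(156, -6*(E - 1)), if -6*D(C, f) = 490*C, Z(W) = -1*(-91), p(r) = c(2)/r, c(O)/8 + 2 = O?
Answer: -12649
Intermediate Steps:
c(O) = -16 + 8*O
E = -12
p(r) = 0 (p(r) = (-16 + 8*2)/r = (-16 + 16)/r = 0/r = 0)
Z(W) = 91
D(C, f) = -245*C/3
Z(p(13)) + D(156, -6*(E - 1)) = 91 - 245/3*156 = 91 - 12740 = -12649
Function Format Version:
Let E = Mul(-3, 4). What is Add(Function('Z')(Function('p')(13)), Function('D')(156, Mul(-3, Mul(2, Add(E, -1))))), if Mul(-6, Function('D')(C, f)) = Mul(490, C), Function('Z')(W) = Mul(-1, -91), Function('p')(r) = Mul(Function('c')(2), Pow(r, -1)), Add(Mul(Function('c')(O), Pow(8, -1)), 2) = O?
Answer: -12649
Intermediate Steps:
Function('c')(O) = Add(-16, Mul(8, O))
E = -12
Function('p')(r) = 0 (Function('p')(r) = Mul(Add(-16, Mul(8, 2)), Pow(r, -1)) = Mul(Add(-16, 16), Pow(r, -1)) = Mul(0, Pow(r, -1)) = 0)
Function('Z')(W) = 91
Function('D')(C, f) = Mul(Rational(-245, 3), C) (Function('D')(C, f) = Mul(Rational(-1, 6), Mul(490, C)) = Mul(Rational(-245, 3), C))
Add(Function('Z')(Function('p')(13)), Function('D')(156, Mul(-3, Mul(2, Add(E, -1))))) = Add(91, Mul(Rational(-245, 3), 156)) = Add(91, -12740) = -12649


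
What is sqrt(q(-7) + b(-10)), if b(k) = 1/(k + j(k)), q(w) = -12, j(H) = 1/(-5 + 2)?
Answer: 5*I*sqrt(465)/31 ≈ 3.478*I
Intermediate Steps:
j(H) = -1/3 (j(H) = 1/(-3) = -1/3)
b(k) = 1/(-1/3 + k) (b(k) = 1/(k - 1/3) = 1/(-1/3 + k))
sqrt(q(-7) + b(-10)) = sqrt(-12 + 3/(-1 + 3*(-10))) = sqrt(-12 + 3/(-1 - 30)) = sqrt(-12 + 3/(-31)) = sqrt(-12 + 3*(-1/31)) = sqrt(-12 - 3/31) = sqrt(-375/31) = 5*I*sqrt(465)/31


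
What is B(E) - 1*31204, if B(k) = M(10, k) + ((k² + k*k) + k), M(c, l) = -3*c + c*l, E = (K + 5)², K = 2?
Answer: -25893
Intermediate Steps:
E = 49 (E = (2 + 5)² = 7² = 49)
B(k) = -30 + 2*k² + 11*k (B(k) = 10*(-3 + k) + ((k² + k*k) + k) = (-30 + 10*k) + ((k² + k²) + k) = (-30 + 10*k) + (2*k² + k) = (-30 + 10*k) + (k + 2*k²) = -30 + 2*k² + 11*k)
B(E) - 1*31204 = (-30 + 2*49² + 11*49) - 1*31204 = (-30 + 2*2401 + 539) - 31204 = (-30 + 4802 + 539) - 31204 = 5311 - 31204 = -25893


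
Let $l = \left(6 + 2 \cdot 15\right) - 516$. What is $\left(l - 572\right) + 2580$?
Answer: $1528$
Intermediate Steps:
$l = -480$ ($l = \left(6 + 30\right) - 516 = 36 - 516 = -480$)
$\left(l - 572\right) + 2580 = \left(-480 - 572\right) + 2580 = -1052 + 2580 = 1528$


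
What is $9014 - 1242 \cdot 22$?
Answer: $-18310$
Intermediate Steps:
$9014 - 1242 \cdot 22 = 9014 - 27324 = -18310$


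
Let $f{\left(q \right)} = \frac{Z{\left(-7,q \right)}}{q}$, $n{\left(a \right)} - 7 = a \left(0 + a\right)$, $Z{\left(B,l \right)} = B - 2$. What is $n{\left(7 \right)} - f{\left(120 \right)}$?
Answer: $\frac{2243}{40} \approx 56.075$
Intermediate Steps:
$Z{\left(B,l \right)} = -2 + B$ ($Z{\left(B,l \right)} = B - 2 = -2 + B$)
$n{\left(a \right)} = 7 + a^{2}$ ($n{\left(a \right)} = 7 + a \left(0 + a\right) = 7 + a a = 7 + a^{2}$)
$f{\left(q \right)} = - \frac{9}{q}$ ($f{\left(q \right)} = \frac{-2 - 7}{q} = - \frac{9}{q}$)
$n{\left(7 \right)} - f{\left(120 \right)} = \left(7 + 7^{2}\right) - - \frac{9}{120} = \left(7 + 49\right) - \left(-9\right) \frac{1}{120} = 56 - - \frac{3}{40} = 56 + \frac{3}{40} = \frac{2243}{40}$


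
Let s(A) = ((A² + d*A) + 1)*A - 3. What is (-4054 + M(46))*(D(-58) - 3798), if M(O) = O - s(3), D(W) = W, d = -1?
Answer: 15524256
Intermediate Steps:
s(A) = -3 + A*(1 + A² - A) (s(A) = ((A² - A) + 1)*A - 3 = (1 + A² - A)*A - 3 = A*(1 + A² - A) - 3 = -3 + A*(1 + A² - A))
M(O) = -18 + O (M(O) = O - (-3 + 3 + 3³ - 1*3²) = O - (-3 + 3 + 27 - 1*9) = O - (-3 + 3 + 27 - 9) = O - 1*18 = O - 18 = -18 + O)
(-4054 + M(46))*(D(-58) - 3798) = (-4054 + (-18 + 46))*(-58 - 3798) = (-4054 + 28)*(-3856) = -4026*(-3856) = 15524256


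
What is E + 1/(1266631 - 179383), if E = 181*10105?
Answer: 1988582028241/1087248 ≈ 1.8290e+6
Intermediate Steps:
E = 1829005
E + 1/(1266631 - 179383) = 1829005 + 1/(1266631 - 179383) = 1829005 + 1/1087248 = 1988582028241/1087248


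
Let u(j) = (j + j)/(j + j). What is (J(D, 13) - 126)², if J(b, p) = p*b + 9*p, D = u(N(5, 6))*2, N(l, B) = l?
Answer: 289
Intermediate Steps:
u(j) = 1 (u(j) = (2*j)/((2*j)) = (2*j)*(1/(2*j)) = 1)
D = 2 (D = 1*2 = 2)
J(b, p) = 9*p + b*p (J(b, p) = b*p + 9*p = 9*p + b*p)
(J(D, 13) - 126)² = (13*(9 + 2) - 126)² = (13*11 - 126)² = (143 - 126)² = 17² = 289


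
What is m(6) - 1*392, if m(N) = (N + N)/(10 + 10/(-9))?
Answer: -7813/20 ≈ -390.65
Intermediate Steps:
m(N) = 9*N/40 (m(N) = (2*N)/(10 + 10*(-1/9)) = (2*N)/(10 - 10/9) = (2*N)/(80/9) = (2*N)*(9/80) = 9*N/40)
m(6) - 1*392 = (9/40)*6 - 1*392 = 27/20 - 392 = -7813/20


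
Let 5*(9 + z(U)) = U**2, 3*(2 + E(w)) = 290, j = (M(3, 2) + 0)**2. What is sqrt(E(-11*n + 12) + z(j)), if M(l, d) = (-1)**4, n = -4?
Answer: 2*sqrt(4830)/15 ≈ 9.2664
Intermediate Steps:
M(l, d) = 1
j = 1 (j = (1 + 0)**2 = 1**2 = 1)
E(w) = 284/3 (E(w) = -2 + (1/3)*290 = -2 + 290/3 = 284/3)
z(U) = -9 + U**2/5
sqrt(E(-11*n + 12) + z(j)) = sqrt(284/3 + (-9 + (1/5)*1**2)) = sqrt(284/3 + (-9 + (1/5)*1)) = sqrt(284/3 + (-9 + 1/5)) = sqrt(284/3 - 44/5) = sqrt(1288/15) = 2*sqrt(4830)/15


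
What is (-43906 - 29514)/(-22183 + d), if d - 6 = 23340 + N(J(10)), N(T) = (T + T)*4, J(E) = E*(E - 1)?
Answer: -73420/1883 ≈ -38.991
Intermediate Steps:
J(E) = E*(-1 + E)
N(T) = 8*T (N(T) = (2*T)*4 = 8*T)
d = 24066 (d = 6 + (23340 + 8*(10*(-1 + 10))) = 6 + (23340 + 8*(10*9)) = 6 + (23340 + 8*90) = 6 + (23340 + 720) = 6 + 24060 = 24066)
(-43906 - 29514)/(-22183 + d) = (-43906 - 29514)/(-22183 + 24066) = -73420/1883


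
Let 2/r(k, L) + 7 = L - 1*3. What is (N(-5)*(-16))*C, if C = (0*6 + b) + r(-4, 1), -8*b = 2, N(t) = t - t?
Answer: 0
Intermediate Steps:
r(k, L) = 2/(-10 + L) (r(k, L) = 2/(-7 + (L - 1*3)) = 2/(-7 + (L - 3)) = 2/(-7 + (-3 + L)) = 2/(-10 + L))
N(t) = 0
b = -1/4 (b = -1/8*2 = -1/4 ≈ -0.25000)
C = -17/36 (C = (0*6 - 1/4) + 2/(-10 + 1) = (0 - 1/4) + 2/(-9) = -1/4 + 2*(-1/9) = -1/4 - 2/9 = -17/36 ≈ -0.47222)
(N(-5)*(-16))*C = (0*(-16))*(-17/36) = 0*(-17/36) = 0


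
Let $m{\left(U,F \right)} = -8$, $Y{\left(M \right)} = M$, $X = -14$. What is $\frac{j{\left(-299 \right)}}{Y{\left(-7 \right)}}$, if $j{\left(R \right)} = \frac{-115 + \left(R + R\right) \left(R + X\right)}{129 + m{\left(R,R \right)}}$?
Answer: $- \frac{187059}{847} \approx -220.85$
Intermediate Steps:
$j{\left(R \right)} = - \frac{115}{121} + \frac{2 R \left(-14 + R\right)}{121}$ ($j{\left(R \right)} = \frac{-115 + \left(R + R\right) \left(R - 14\right)}{129 - 8} = \frac{-115 + 2 R \left(-14 + R\right)}{121} = \left(-115 + 2 R \left(-14 + R\right)\right) \frac{1}{121} = - \frac{115}{121} + \frac{2 R \left(-14 + R\right)}{121}$)
$\frac{j{\left(-299 \right)}}{Y{\left(-7 \right)}} = \frac{- \frac{115}{121} - - \frac{8372}{121} + \frac{2 \left(-299\right)^{2}}{121}}{-7} = \left(- \frac{115}{121} + \frac{8372}{121} + \frac{2}{121} \cdot 89401\right) \left(- \frac{1}{7}\right) = \left(- \frac{115}{121} + \frac{8372}{121} + \frac{178802}{121}\right) \left(- \frac{1}{7}\right) = \frac{187059}{121} \left(- \frac{1}{7}\right) = - \frac{187059}{847}$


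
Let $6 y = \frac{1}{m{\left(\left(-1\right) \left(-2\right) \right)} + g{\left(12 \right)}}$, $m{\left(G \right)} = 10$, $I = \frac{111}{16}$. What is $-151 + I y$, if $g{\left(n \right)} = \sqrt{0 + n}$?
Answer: $- \frac{212423}{1408} - \frac{37 \sqrt{3}}{1408} \approx -150.91$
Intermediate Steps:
$I = \frac{111}{16}$ ($I = 111 \cdot \frac{1}{16} = \frac{111}{16} \approx 6.9375$)
$g{\left(n \right)} = \sqrt{n}$
$y = \frac{1}{6 \left(10 + 2 \sqrt{3}\right)}$ ($y = \frac{1}{6 \left(10 + \sqrt{12}\right)} = \frac{1}{6 \left(10 + 2 \sqrt{3}\right)} \approx 0.012379$)
$-151 + I y = -151 + \frac{111 \left(\frac{5}{264} - \frac{\sqrt{3}}{264}\right)}{16} = -151 + \left(\frac{185}{1408} - \frac{37 \sqrt{3}}{1408}\right) = - \frac{212423}{1408} - \frac{37 \sqrt{3}}{1408}$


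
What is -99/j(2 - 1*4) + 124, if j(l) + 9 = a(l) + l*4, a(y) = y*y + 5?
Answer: 1091/8 ≈ 136.38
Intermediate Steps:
a(y) = 5 + y² (a(y) = y² + 5 = 5 + y²)
j(l) = -4 + l² + 4*l (j(l) = -9 + ((5 + l²) + l*4) = -9 + ((5 + l²) + 4*l) = -9 + (5 + l² + 4*l) = -4 + l² + 4*l)
-99/j(2 - 1*4) + 124 = -99/(-4 + (2 - 1*4)² + 4*(2 - 1*4)) + 124 = -99/(-4 + (2 - 4)² + 4*(2 - 4)) + 124 = -99/(-4 + (-2)² + 4*(-2)) + 124 = -99/(-4 + 4 - 8) + 124 = -99/(-8) + 124 = -⅛*(-99) + 124 = 99/8 + 124 = 1091/8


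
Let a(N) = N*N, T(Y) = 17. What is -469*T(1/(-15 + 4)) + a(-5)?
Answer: -7948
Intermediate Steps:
a(N) = N**2
-469*T(1/(-15 + 4)) + a(-5) = -469*17 + (-5)**2 = -7973 + 25 = -7948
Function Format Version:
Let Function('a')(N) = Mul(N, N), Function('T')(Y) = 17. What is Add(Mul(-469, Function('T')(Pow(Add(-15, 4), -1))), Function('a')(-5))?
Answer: -7948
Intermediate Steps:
Function('a')(N) = Pow(N, 2)
Add(Mul(-469, Function('T')(Pow(Add(-15, 4), -1))), Function('a')(-5)) = Add(Mul(-469, 17), Pow(-5, 2)) = Add(-7973, 25) = -7948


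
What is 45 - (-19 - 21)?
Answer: 85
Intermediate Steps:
45 - (-19 - 21) = 45 - 1*(-40) = 45 + 40 = 85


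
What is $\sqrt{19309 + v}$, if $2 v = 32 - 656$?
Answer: $11 \sqrt{157} \approx 137.83$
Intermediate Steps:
$v = -312$ ($v = \frac{32 - 656}{2} = \frac{1}{2} \left(-624\right) = -312$)
$\sqrt{19309 + v} = \sqrt{19309 - 312} = \sqrt{18997} = 11 \sqrt{157}$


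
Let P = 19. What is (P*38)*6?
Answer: 4332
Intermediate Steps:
(P*38)*6 = (19*38)*6 = 722*6 = 4332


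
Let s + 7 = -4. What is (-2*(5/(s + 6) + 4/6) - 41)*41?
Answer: -4961/3 ≈ -1653.7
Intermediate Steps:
s = -11 (s = -7 - 4 = -11)
(-2*(5/(s + 6) + 4/6) - 41)*41 = (-2*(5/(-11 + 6) + 4/6) - 41)*41 = (-2*(5/(-5) + 4*(⅙)) - 41)*41 = (-2*(5*(-⅕) + ⅔) - 41)*41 = (-2*(-1 + ⅔) - 41)*41 = (-2*(-⅓) - 41)*41 = (⅔ - 41)*41 = -121/3*41 = -4961/3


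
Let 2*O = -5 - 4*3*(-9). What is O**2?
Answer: 10609/4 ≈ 2652.3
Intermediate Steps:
O = 103/2 (O = (-5 - 4*3*(-9))/2 = (-5 - 12*(-9))/2 = (-5 + 108)/2 = (1/2)*103 = 103/2 ≈ 51.500)
O**2 = (103/2)**2 = 10609/4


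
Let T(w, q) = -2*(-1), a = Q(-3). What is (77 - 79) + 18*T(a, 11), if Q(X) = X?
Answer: 34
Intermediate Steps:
a = -3
T(w, q) = 2
(77 - 79) + 18*T(a, 11) = (77 - 79) + 18*2 = -2 + 36 = 34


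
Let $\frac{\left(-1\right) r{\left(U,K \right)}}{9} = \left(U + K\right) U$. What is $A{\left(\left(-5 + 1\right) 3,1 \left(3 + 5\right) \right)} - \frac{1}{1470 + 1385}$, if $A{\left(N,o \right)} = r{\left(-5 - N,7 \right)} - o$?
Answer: $- \frac{2540951}{2855} \approx -890.0$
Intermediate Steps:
$r{\left(U,K \right)} = - 9 U \left(K + U\right)$ ($r{\left(U,K \right)} = - 9 \left(U + K\right) U = - 9 \left(K + U\right) U = - 9 U \left(K + U\right)$)
$A{\left(N,o \right)} = - o - 9 \left(-5 - N\right) \left(2 - N\right)$ ($A{\left(N,o \right)} = - 9 \left(-5 - N\right) \left(7 - \left(5 + N\right)\right) - o = - 9 \left(-5 - N\right) \left(2 - N\right) - o = - o - 9 \left(-5 - N\right) \left(2 - N\right)$)
$A{\left(\left(-5 + 1\right) 3,1 \left(3 + 5\right) \right)} - \frac{1}{1470 + 1385} = \left(- 1 \left(3 + 5\right) - 9 \left(-2 + \left(-5 + 1\right) 3\right) \left(5 + \left(-5 + 1\right) 3\right)\right) - \frac{1}{1470 + 1385} = \left(- 1 \cdot 8 - 9 \left(-2 - 12\right) \left(5 - 12\right)\right) - \frac{1}{2855} = \left(\left(-1\right) 8 - 9 \left(-2 - 12\right) \left(5 - 12\right)\right) - \frac{1}{2855} = \left(-8 - \left(-126\right) \left(-7\right)\right) - \frac{1}{2855} = \left(-8 - 882\right) - \frac{1}{2855} = -890 - \frac{1}{2855} = - \frac{2540951}{2855}$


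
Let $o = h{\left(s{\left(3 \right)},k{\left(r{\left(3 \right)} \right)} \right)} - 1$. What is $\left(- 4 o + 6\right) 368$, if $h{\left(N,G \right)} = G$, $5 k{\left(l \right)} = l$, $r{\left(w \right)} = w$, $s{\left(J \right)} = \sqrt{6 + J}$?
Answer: $\frac{13984}{5} \approx 2796.8$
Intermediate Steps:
$k{\left(l \right)} = \frac{l}{5}$
$o = - \frac{2}{5}$ ($o = \frac{1}{5} \cdot 3 - 1 = \frac{3}{5} - 1 = - \frac{2}{5} \approx -0.4$)
$\left(- 4 o + 6\right) 368 = \left(\left(-4\right) \left(- \frac{2}{5}\right) + 6\right) 368 = \left(\frac{8}{5} + 6\right) 368 = \frac{38}{5} \cdot 368 = \frac{13984}{5}$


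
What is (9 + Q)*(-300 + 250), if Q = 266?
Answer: -13750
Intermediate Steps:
(9 + Q)*(-300 + 250) = (9 + 266)*(-300 + 250) = 275*(-50) = -13750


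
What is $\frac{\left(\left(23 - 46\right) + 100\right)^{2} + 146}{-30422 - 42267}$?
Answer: $- \frac{6075}{72689} \approx -0.083575$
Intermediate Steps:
$\frac{\left(\left(23 - 46\right) + 100\right)^{2} + 146}{-30422 - 42267} = \frac{\left(-23 + 100\right)^{2} + 146}{-72689} = \left(77^{2} + 146\right) \left(- \frac{1}{72689}\right) = \left(5929 + 146\right) \left(- \frac{1}{72689}\right) = 6075 \left(- \frac{1}{72689}\right) = - \frac{6075}{72689}$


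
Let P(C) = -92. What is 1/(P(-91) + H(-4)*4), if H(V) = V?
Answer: -1/108 ≈ -0.0092593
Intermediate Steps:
1/(P(-91) + H(-4)*4) = 1/(-92 - 4*4) = 1/(-92 - 16) = 1/(-108) = -1/108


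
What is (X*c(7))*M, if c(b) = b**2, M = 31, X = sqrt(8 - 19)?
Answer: 1519*I*sqrt(11) ≈ 5038.0*I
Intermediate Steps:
X = I*sqrt(11) (X = sqrt(-11) = I*sqrt(11) ≈ 3.3166*I)
(X*c(7))*M = ((I*sqrt(11))*7**2)*31 = ((I*sqrt(11))*49)*31 = (49*I*sqrt(11))*31 = 1519*I*sqrt(11)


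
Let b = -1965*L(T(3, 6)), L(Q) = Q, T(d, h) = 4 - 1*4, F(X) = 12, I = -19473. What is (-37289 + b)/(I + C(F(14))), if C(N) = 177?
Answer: 37289/19296 ≈ 1.9325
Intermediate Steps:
T(d, h) = 0 (T(d, h) = 4 - 4 = 0)
b = 0 (b = -1965*0 = 0)
(-37289 + b)/(I + C(F(14))) = (-37289 + 0)/(-19473 + 177) = -37289/(-19296) = -37289*(-1/19296) = 37289/19296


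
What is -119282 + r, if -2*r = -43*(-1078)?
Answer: -142459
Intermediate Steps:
r = -23177 (r = -(-43)*(-1078)/2 = -½*46354 = -23177)
-119282 + r = -119282 - 23177 = -142459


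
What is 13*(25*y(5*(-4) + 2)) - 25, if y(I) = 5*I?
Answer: -29275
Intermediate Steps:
13*(25*y(5*(-4) + 2)) - 25 = 13*(25*(5*(5*(-4) + 2))) - 25 = 13*(25*(5*(-20 + 2))) - 25 = 13*(25*(5*(-18))) - 25 = 13*(25*(-90)) - 25 = 13*(-2250) - 25 = -29250 - 25 = -29275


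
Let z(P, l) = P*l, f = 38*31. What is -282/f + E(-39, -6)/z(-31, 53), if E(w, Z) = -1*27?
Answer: -6960/31217 ≈ -0.22296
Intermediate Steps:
E(w, Z) = -27
f = 1178
-282/f + E(-39, -6)/z(-31, 53) = -282/1178 - 27/((-31*53)) = -282*1/1178 - 27/(-1643) = -141/589 - 27*(-1/1643) = -141/589 + 27/1643 = -6960/31217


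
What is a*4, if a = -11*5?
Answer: -220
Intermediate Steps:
a = -55
a*4 = -55*4 = -220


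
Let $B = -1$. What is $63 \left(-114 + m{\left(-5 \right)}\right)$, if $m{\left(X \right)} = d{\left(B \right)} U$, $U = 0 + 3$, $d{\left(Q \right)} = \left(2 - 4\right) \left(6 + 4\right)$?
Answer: $-10962$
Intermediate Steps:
$d{\left(Q \right)} = -20$ ($d{\left(Q \right)} = \left(-2\right) 10 = -20$)
$U = 3$
$m{\left(X \right)} = -60$ ($m{\left(X \right)} = \left(-20\right) 3 = -60$)
$63 \left(-114 + m{\left(-5 \right)}\right) = 63 \left(-114 - 60\right) = 63 \left(-174\right) = -10962$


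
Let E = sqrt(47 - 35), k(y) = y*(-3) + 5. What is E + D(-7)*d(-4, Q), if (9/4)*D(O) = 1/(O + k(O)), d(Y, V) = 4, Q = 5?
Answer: 16/171 + 2*sqrt(3) ≈ 3.5577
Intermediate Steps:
k(y) = 5 - 3*y (k(y) = -3*y + 5 = 5 - 3*y)
D(O) = 4/(9*(5 - 2*O)) (D(O) = 4/(9*(O + (5 - 3*O))) = 4/(9*(5 - 2*O)))
E = 2*sqrt(3) (E = sqrt(12) = 2*sqrt(3) ≈ 3.4641)
E + D(-7)*d(-4, Q) = 2*sqrt(3) - 4/(-45 + 18*(-7))*4 = 2*sqrt(3) - 4/(-45 - 126)*4 = 2*sqrt(3) - 4/(-171)*4 = 2*sqrt(3) - 4*(-1/171)*4 = 2*sqrt(3) + (4/171)*4 = 2*sqrt(3) + 16/171 = 16/171 + 2*sqrt(3)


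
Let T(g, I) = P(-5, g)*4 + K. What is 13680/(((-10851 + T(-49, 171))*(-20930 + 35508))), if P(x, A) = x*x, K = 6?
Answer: -1368/15664061 ≈ -8.7334e-5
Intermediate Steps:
P(x, A) = x²
T(g, I) = 106 (T(g, I) = (-5)²*4 + 6 = 25*4 + 6 = 100 + 6 = 106)
13680/(((-10851 + T(-49, 171))*(-20930 + 35508))) = 13680/(((-10851 + 106)*(-20930 + 35508))) = 13680/((-10745*14578)) = 13680/(-156640610) = 13680*(-1/156640610) = -1368/15664061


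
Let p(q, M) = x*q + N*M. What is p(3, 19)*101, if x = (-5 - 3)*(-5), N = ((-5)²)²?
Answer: 1211495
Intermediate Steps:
N = 625 (N = 25² = 625)
x = 40 (x = -8*(-5) = 40)
p(q, M) = 40*q + 625*M
p(3, 19)*101 = (40*3 + 625*19)*101 = (120 + 11875)*101 = 11995*101 = 1211495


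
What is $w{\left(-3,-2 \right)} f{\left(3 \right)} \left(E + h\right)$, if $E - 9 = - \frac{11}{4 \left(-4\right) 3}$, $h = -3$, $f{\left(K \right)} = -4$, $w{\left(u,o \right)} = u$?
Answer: $\frac{299}{4} \approx 74.75$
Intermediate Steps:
$E = \frac{443}{48}$ ($E = 9 - \frac{11}{4 \left(-4\right) 3} = 9 - \frac{11}{\left(-16\right) 3} = 9 - \frac{11}{-48} = 9 - - \frac{11}{48} = 9 + \frac{11}{48} = \frac{443}{48} \approx 9.2292$)
$w{\left(-3,-2 \right)} f{\left(3 \right)} \left(E + h\right) = \left(-3\right) \left(-4\right) \left(\frac{443}{48} - 3\right) = 12 \cdot \frac{299}{48} = \frac{299}{4}$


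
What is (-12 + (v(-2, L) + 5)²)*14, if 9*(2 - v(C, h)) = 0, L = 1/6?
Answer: 518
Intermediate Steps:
L = ⅙ ≈ 0.16667
v(C, h) = 2 (v(C, h) = 2 - ⅑*0 = 2 + 0 = 2)
(-12 + (v(-2, L) + 5)²)*14 = (-12 + (2 + 5)²)*14 = (-12 + 7²)*14 = (-12 + 49)*14 = 37*14 = 518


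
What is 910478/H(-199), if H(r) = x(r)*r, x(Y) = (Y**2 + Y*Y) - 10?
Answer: -455239/7879604 ≈ -0.057774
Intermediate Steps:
x(Y) = -10 + 2*Y**2 (x(Y) = (Y**2 + Y**2) - 10 = 2*Y**2 - 10 = -10 + 2*Y**2)
H(r) = r*(-10 + 2*r**2) (H(r) = (-10 + 2*r**2)*r = r*(-10 + 2*r**2))
910478/H(-199) = 910478/((2*(-199)*(-5 + (-199)**2))) = 910478/((2*(-199)*(-5 + 39601))) = 910478/((2*(-199)*39596)) = 910478/(-15759208) = 910478*(-1/15759208) = -455239/7879604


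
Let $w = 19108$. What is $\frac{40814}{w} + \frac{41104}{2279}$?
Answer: $\frac{439215169}{21773566} \approx 20.172$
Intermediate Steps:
$\frac{40814}{w} + \frac{41104}{2279} = \frac{40814}{19108} + \frac{41104}{2279} = 40814 \cdot \frac{1}{19108} + 41104 \cdot \frac{1}{2279} = \frac{20407}{9554} + \frac{41104}{2279} = \frac{439215169}{21773566}$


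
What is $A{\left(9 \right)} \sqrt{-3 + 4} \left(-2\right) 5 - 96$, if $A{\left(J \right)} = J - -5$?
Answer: $-236$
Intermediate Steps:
$A{\left(J \right)} = 5 + J$ ($A{\left(J \right)} = J + 5 = 5 + J$)
$A{\left(9 \right)} \sqrt{-3 + 4} \left(-2\right) 5 - 96 = \left(5 + 9\right) \sqrt{-3 + 4} \left(-2\right) 5 - 96 = 14 \sqrt{1} \left(-2\right) 5 - 96 = 14 \cdot 1 \left(-2\right) 5 - 96 = 14 \left(\left(-2\right) 5\right) - 96 = 14 \left(-10\right) - 96 = -140 - 96 = -236$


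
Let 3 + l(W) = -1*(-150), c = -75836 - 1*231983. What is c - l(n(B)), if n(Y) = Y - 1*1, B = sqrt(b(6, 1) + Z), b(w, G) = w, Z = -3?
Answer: -307966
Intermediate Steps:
B = sqrt(3) (B = sqrt(6 - 3) = sqrt(3) ≈ 1.7320)
c = -307819 (c = -75836 - 231983 = -307819)
n(Y) = -1 + Y (n(Y) = Y - 1 = -1 + Y)
l(W) = 147 (l(W) = -3 - 1*(-150) = -3 + 150 = 147)
c - l(n(B)) = -307819 - 1*147 = -307819 - 147 = -307966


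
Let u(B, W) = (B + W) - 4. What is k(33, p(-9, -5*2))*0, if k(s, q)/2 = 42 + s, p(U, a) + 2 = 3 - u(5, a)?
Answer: 0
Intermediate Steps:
u(B, W) = -4 + B + W
p(U, a) = -a (p(U, a) = -2 + (3 - (-4 + 5 + a)) = -2 + (3 - (1 + a)) = -2 + (3 + (-1 - a)) = -2 + (2 - a) = -a)
k(s, q) = 84 + 2*s (k(s, q) = 2*(42 + s) = 84 + 2*s)
k(33, p(-9, -5*2))*0 = (84 + 2*33)*0 = (84 + 66)*0 = 150*0 = 0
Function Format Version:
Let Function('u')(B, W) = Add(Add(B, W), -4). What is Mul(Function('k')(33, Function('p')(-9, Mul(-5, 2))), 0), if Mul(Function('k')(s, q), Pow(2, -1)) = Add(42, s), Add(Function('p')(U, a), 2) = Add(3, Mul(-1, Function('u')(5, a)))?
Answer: 0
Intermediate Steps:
Function('u')(B, W) = Add(-4, B, W)
Function('p')(U, a) = Mul(-1, a) (Function('p')(U, a) = Add(-2, Add(3, Mul(-1, Add(-4, 5, a)))) = Add(-2, Add(3, Mul(-1, Add(1, a)))) = Add(-2, Add(3, Add(-1, Mul(-1, a)))) = Add(-2, Add(2, Mul(-1, a))) = Mul(-1, a))
Function('k')(s, q) = Add(84, Mul(2, s)) (Function('k')(s, q) = Mul(2, Add(42, s)) = Add(84, Mul(2, s)))
Mul(Function('k')(33, Function('p')(-9, Mul(-5, 2))), 0) = Mul(Add(84, Mul(2, 33)), 0) = Mul(Add(84, 66), 0) = Mul(150, 0) = 0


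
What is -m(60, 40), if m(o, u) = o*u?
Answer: -2400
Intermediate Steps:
-m(60, 40) = -60*40 = -1*2400 = -2400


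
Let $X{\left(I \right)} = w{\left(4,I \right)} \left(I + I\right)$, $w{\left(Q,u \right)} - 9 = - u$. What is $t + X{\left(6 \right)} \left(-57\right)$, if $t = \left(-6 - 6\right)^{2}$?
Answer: $-1908$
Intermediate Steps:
$w{\left(Q,u \right)} = 9 - u$
$X{\left(I \right)} = 2 I \left(9 - I\right)$ ($X{\left(I \right)} = \left(9 - I\right) \left(I + I\right) = \left(9 - I\right) 2 I = 2 I \left(9 - I\right)$)
$t = 144$ ($t = \left(-12\right)^{2} = 144$)
$t + X{\left(6 \right)} \left(-57\right) = 144 + 2 \cdot 6 \left(9 - 6\right) \left(-57\right) = 144 + 2 \cdot 6 \cdot 3 \left(-57\right) = 144 + 36 \left(-57\right) = 144 - 2052 = -1908$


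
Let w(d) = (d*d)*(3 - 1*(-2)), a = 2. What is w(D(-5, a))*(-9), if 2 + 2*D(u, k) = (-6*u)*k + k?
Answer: -40500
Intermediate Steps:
D(u, k) = -1 + k/2 - 3*k*u (D(u, k) = -1 + ((-6*u)*k + k)/2 = -1 + (-6*k*u + k)/2 = -1 + (k - 6*k*u)/2 = -1 + (k/2 - 3*k*u) = -1 + k/2 - 3*k*u)
w(d) = 5*d² (w(d) = d²*(3 + 2) = d²*5 = 5*d²)
w(D(-5, a))*(-9) = (5*(-1 + (½)*2 - 3*2*(-5))²)*(-9) = (5*(-1 + 1 + 30)²)*(-9) = (5*30²)*(-9) = (5*900)*(-9) = 4500*(-9) = -40500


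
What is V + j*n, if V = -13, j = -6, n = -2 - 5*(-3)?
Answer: -91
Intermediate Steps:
n = 13 (n = -2 + 15 = 13)
V + j*n = -13 - 6*13 = -13 - 78 = -91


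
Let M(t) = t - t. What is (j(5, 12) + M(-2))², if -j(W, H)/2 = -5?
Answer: 100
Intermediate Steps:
M(t) = 0
j(W, H) = 10 (j(W, H) = -2*(-5) = 10)
(j(5, 12) + M(-2))² = (10 + 0)² = 10² = 100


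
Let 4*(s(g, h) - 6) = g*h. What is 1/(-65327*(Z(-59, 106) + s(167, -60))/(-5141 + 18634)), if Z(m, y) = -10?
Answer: 13493/163905443 ≈ 8.2322e-5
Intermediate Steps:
s(g, h) = 6 + g*h/4 (s(g, h) = 6 + (g*h)/4 = 6 + g*h/4)
1/(-65327*(Z(-59, 106) + s(167, -60))/(-5141 + 18634)) = 1/(-65327*(-10 + (6 + (¼)*167*(-60)))/(-5141 + 18634)) = 1/(-65327/(13493/(-10 + (6 - 2505)))) = 1/(-65327/(13493/(-10 - 2499))) = 1/(-65327/(13493/(-2509))) = 1/(-65327/(13493*(-1/2509))) = 1/(-65327/(-13493/2509)) = 1/(-65327*(-2509/13493)) = 1/(163905443/13493) = 13493/163905443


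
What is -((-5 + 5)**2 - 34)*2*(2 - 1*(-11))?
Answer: 884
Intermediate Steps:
-((-5 + 5)**2 - 34)*2*(2 - 1*(-11)) = -(0**2 - 34)*2*(2 + 11) = -(0 - 34)*2*13 = -(-34)*26 = -1*(-884) = 884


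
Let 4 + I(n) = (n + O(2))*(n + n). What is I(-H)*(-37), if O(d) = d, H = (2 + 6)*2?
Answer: -16428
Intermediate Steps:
H = 16 (H = 8*2 = 16)
I(n) = -4 + 2*n*(2 + n) (I(n) = -4 + (n + 2)*(n + n) = -4 + (2 + n)*(2*n) = -4 + 2*n*(2 + n))
I(-H)*(-37) = (-4 + 2*(-1*16)**2 + 4*(-1*16))*(-37) = (-4 + 2*(-16)**2 + 4*(-16))*(-37) = (-4 + 2*256 - 64)*(-37) = (-4 + 512 - 64)*(-37) = 444*(-37) = -16428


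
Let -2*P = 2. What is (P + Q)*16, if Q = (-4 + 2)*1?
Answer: -48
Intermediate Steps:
P = -1 (P = -1/2*2 = -1)
Q = -2 (Q = -2*1 = -2)
(P + Q)*16 = (-1 - 2)*16 = -3*16 = -48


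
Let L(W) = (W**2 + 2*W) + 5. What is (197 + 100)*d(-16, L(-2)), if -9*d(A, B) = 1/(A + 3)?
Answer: 33/13 ≈ 2.5385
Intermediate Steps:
L(W) = 5 + W**2 + 2*W
d(A, B) = -1/(9*(3 + A)) (d(A, B) = -1/(9*(A + 3)) = -1/(9*(3 + A)))
(197 + 100)*d(-16, L(-2)) = (197 + 100)*(-1/(27 + 9*(-16))) = 297*(-1/(27 - 144)) = 297*(-1/(-117)) = 297*(-1*(-1/117)) = 297*(1/117) = 33/13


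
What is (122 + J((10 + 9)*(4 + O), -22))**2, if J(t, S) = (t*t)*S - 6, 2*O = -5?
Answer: 1260747049/4 ≈ 3.1519e+8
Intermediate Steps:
O = -5/2 (O = (1/2)*(-5) = -5/2 ≈ -2.5000)
J(t, S) = -6 + S*t**2 (J(t, S) = t**2*S - 6 = S*t**2 - 6 = -6 + S*t**2)
(122 + J((10 + 9)*(4 + O), -22))**2 = (122 + (-6 - 22*(4 - 5/2)**2*(10 + 9)**2))**2 = (122 + (-6 - 22*(19*(3/2))**2))**2 = (122 + (-6 - 22*(57/2)**2))**2 = (122 + (-6 - 22*3249/4))**2 = (122 + (-6 - 35739/2))**2 = (122 - 35751/2)**2 = (-35507/2)**2 = 1260747049/4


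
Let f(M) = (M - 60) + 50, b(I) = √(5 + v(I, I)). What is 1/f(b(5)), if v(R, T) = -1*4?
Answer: -⅑ ≈ -0.11111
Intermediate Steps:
v(R, T) = -4
b(I) = 1 (b(I) = √(5 - 4) = √1 = 1)
f(M) = -10 + M (f(M) = (-60 + M) + 50 = -10 + M)
1/f(b(5)) = 1/(-10 + 1) = 1/(-9) = -⅑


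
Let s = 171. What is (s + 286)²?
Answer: 208849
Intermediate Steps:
(s + 286)² = (171 + 286)² = 457² = 208849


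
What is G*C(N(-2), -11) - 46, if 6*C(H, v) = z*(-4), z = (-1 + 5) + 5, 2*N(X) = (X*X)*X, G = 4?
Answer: -70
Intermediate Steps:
N(X) = X**3/2 (N(X) = ((X*X)*X)/2 = (X**2*X)/2 = X**3/2)
z = 9 (z = 4 + 5 = 9)
C(H, v) = -6 (C(H, v) = (9*(-4))/6 = (1/6)*(-36) = -6)
G*C(N(-2), -11) - 46 = 4*(-6) - 46 = -24 - 46 = -70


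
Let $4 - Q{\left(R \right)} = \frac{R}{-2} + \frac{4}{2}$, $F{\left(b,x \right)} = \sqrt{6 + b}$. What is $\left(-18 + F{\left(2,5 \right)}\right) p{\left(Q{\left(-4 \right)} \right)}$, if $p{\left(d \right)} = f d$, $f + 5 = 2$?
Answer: $0$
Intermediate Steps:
$f = -3$ ($f = -5 + 2 = -3$)
$Q{\left(R \right)} = 2 + \frac{R}{2}$ ($Q{\left(R \right)} = 4 - \left(\frac{R}{-2} + \frac{4}{2}\right) = 4 - \left(R \left(- \frac{1}{2}\right) + 4 \cdot \frac{1}{2}\right) = 4 - \left(- \frac{R}{2} + 2\right) = 4 - \left(2 - \frac{R}{2}\right) = 4 + \left(-2 + \frac{R}{2}\right) = 2 + \frac{R}{2}$)
$p{\left(d \right)} = - 3 d$
$\left(-18 + F{\left(2,5 \right)}\right) p{\left(Q{\left(-4 \right)} \right)} = \left(-18 + \sqrt{6 + 2}\right) \left(- 3 \left(2 + \frac{1}{2} \left(-4\right)\right)\right) = \left(-18 + \sqrt{8}\right) \left(- 3 \left(2 - 2\right)\right) = \left(-18 + 2 \sqrt{2}\right) \left(\left(-3\right) 0\right) = \left(-18 + 2 \sqrt{2}\right) 0 = 0$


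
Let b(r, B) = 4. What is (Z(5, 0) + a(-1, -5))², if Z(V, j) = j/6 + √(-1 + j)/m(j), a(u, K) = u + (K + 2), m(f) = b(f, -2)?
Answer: (16 - I)²/16 ≈ 15.938 - 2.0*I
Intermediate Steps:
m(f) = 4
a(u, K) = 2 + K + u (a(u, K) = u + (2 + K) = 2 + K + u)
Z(V, j) = √(-1 + j)/4 + j/6 (Z(V, j) = j/6 + √(-1 + j)/4 = √(-1 + j)/4 + j/6)
(Z(5, 0) + a(-1, -5))² = ((√(-1 + 0)/4 + (⅙)*0) + (2 - 5 - 1))² = ((√(-1)/4 + 0) - 4)² = ((I/4 + 0) - 4)² = (I/4 - 4)² = (-4 + I/4)²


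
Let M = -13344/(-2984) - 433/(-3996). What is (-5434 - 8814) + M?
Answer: -21229931147/1490508 ≈ -14243.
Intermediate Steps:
M = 6826837/1490508 (M = -13344*(-1/2984) - 433*(-1/3996) = 1668/373 + 433/3996 = 6826837/1490508 ≈ 4.5802)
(-5434 - 8814) + M = (-5434 - 8814) + 6826837/1490508 = -14248 + 6826837/1490508 = -21229931147/1490508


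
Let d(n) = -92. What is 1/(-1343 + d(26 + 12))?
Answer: -1/1435 ≈ -0.00069686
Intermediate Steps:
1/(-1343 + d(26 + 12)) = 1/(-1343 - 92) = 1/(-1435) = -1/1435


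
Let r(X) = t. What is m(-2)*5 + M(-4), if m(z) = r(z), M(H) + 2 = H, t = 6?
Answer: 24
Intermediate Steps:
M(H) = -2 + H
r(X) = 6
m(z) = 6
m(-2)*5 + M(-4) = 6*5 + (-2 - 4) = 30 - 6 = 24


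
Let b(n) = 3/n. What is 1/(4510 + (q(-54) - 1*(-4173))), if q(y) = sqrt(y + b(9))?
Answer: 26049/226183628 - I*sqrt(483)/226183628 ≈ 0.00011517 - 9.7166e-8*I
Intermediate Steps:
q(y) = sqrt(1/3 + y) (q(y) = sqrt(y + 3/9) = sqrt(y + 3*(1/9)) = sqrt(y + 1/3) = sqrt(1/3 + y))
1/(4510 + (q(-54) - 1*(-4173))) = 1/(4510 + (sqrt(3 + 9*(-54))/3 - 1*(-4173))) = 1/(4510 + (sqrt(3 - 486)/3 + 4173)) = 1/(4510 + (sqrt(-483)/3 + 4173)) = 1/(4510 + ((I*sqrt(483))/3 + 4173)) = 1/(4510 + (I*sqrt(483)/3 + 4173)) = 1/(4510 + (4173 + I*sqrt(483)/3)) = 1/(8683 + I*sqrt(483)/3)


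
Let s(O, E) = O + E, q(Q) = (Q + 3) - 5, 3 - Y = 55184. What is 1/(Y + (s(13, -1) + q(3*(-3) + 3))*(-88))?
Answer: -1/55533 ≈ -1.8007e-5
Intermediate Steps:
Y = -55181 (Y = 3 - 1*55184 = 3 - 55184 = -55181)
q(Q) = -2 + Q (q(Q) = (3 + Q) - 5 = -2 + Q)
s(O, E) = E + O
1/(Y + (s(13, -1) + q(3*(-3) + 3))*(-88)) = 1/(-55181 + ((-1 + 13) + (-2 + (3*(-3) + 3)))*(-88)) = 1/(-55181 + (12 + (-2 + (-9 + 3)))*(-88)) = 1/(-55181 + (12 + (-2 - 6))*(-88)) = 1/(-55181 + (12 - 8)*(-88)) = 1/(-55181 + 4*(-88)) = 1/(-55181 - 352) = 1/(-55533) = -1/55533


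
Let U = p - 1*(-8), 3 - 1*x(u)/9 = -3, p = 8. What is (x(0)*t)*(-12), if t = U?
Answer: -10368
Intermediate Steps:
x(u) = 54 (x(u) = 27 - 9*(-3) = 27 + 27 = 54)
U = 16 (U = 8 - 1*(-8) = 8 + 8 = 16)
t = 16
(x(0)*t)*(-12) = (54*16)*(-12) = 864*(-12) = -10368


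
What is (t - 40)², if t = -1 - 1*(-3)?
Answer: 1444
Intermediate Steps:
t = 2 (t = -1 + 3 = 2)
(t - 40)² = (2 - 40)² = (-38)² = 1444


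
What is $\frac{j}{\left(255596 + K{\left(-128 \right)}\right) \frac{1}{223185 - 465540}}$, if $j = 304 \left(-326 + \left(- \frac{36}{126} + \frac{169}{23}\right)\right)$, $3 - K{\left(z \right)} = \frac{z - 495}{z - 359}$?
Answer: $\frac{61413700181032}{668021683} \approx 91934.0$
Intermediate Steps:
$K{\left(z \right)} = 3 - \frac{-495 + z}{-359 + z}$ ($K{\left(z \right)} = 3 - \frac{z - 495}{z - 359} = 3 - \frac{-495 + z}{-359 + z}$)
$j = - \frac{15610096}{161}$ ($j = 304 \left(-326 + \left(\left(-36\right) \frac{1}{126} + 169 \cdot \frac{1}{23}\right)\right) = 304 \left(-326 + \left(- \frac{2}{7} + \frac{169}{23}\right)\right) = 304 \left(-326 + \frac{1137}{161}\right) = 304 \left(- \frac{51349}{161}\right) = - \frac{15610096}{161} \approx -96957.0$)
$\frac{j}{\left(255596 + K{\left(-128 \right)}\right) \frac{1}{223185 - 465540}} = - \frac{15610096}{161 \frac{255596 + \frac{2 \left(-291 - 128\right)}{-359 - 128}}{223185 - 465540}} = - \frac{15610096}{161 \frac{255596 + 2 \frac{1}{-487} \left(-419\right)}{-242355}} = - \frac{15610096}{161 \left(255596 + 2 \left(- \frac{1}{487}\right) \left(-419\right)\right) \left(- \frac{1}{242355}\right)} = - \frac{15610096}{161 \left(255596 + \frac{838}{487}\right) \left(- \frac{1}{242355}\right)} = - \frac{15610096}{161 \cdot \frac{124476090}{487} \left(- \frac{1}{242355}\right)} = - \frac{15610096}{161 \left(- \frac{8298406}{7868459}\right)} = \left(- \frac{15610096}{161}\right) \left(- \frac{7868459}{8298406}\right) = \frac{61413700181032}{668021683}$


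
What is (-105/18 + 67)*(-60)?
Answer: -3670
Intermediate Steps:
(-105/18 + 67)*(-60) = (-105*1/18 + 67)*(-60) = (-35/6 + 67)*(-60) = (367/6)*(-60) = -3670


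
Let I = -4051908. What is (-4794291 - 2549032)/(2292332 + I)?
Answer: 564871/135352 ≈ 4.1733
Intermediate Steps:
(-4794291 - 2549032)/(2292332 + I) = (-4794291 - 2549032)/(2292332 - 4051908) = -7343323/(-1759576) = -7343323*(-1/1759576) = 564871/135352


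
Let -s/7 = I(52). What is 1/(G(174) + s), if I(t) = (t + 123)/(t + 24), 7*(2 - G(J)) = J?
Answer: -532/20735 ≈ -0.025657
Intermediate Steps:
G(J) = 2 - J/7
I(t) = (123 + t)/(24 + t)
s = -1225/76 (s = -7*(123 + 52)/(24 + 52) = -7*175/76 = -1225/76 ≈ -16.118)
1/(G(174) + s) = 1/((2 - 1/7*174) - 1225/76) = 1/((2 - 174/7) - 1225/76) = 1/(-160/7 - 1225/76) = 1/(-20735/532) = -532/20735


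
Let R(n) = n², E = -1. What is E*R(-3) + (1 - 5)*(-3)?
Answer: 3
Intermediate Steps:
E*R(-3) + (1 - 5)*(-3) = -1*(-3)² + (1 - 5)*(-3) = -1*9 - 4*(-3) = -9 + 12 = 3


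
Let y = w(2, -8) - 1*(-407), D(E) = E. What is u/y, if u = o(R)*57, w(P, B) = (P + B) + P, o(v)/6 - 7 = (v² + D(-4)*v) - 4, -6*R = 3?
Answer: 3591/806 ≈ 4.4553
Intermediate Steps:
R = -½ (R = -⅙*3 = -½ ≈ -0.50000)
o(v) = 18 - 24*v + 6*v² (o(v) = 42 + 6*((v² - 4*v) - 4) = 42 + 6*(-4 + v² - 4*v) = 42 + (-24 - 24*v + 6*v²) = 18 - 24*v + 6*v²)
w(P, B) = B + 2*P (w(P, B) = (B + P) + P = B + 2*P)
y = 403 (y = (-8 + 2*2) - 1*(-407) = (-8 + 4) + 407 = -4 + 407 = 403)
u = 3591/2 (u = (18 - 24*(-½) + 6*(-½)²)*57 = (18 + 12 + 6*(¼))*57 = (18 + 12 + 3/2)*57 = (63/2)*57 = 3591/2 ≈ 1795.5)
u/y = (3591/2)/403 = (3591/2)*(1/403) = 3591/806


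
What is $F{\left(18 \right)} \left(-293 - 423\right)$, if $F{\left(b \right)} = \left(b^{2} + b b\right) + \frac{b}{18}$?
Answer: $-464684$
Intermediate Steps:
$F{\left(b \right)} = 2 b^{2} + \frac{b}{18}$ ($F{\left(b \right)} = \left(b^{2} + b^{2}\right) + b \frac{1}{18} = 2 b^{2} + \frac{b}{18}$)
$F{\left(18 \right)} \left(-293 - 423\right) = \frac{1}{18} \cdot 18 \left(1 + 36 \cdot 18\right) \left(-293 - 423\right) = \frac{1}{18} \cdot 18 \left(1 + 648\right) \left(-716\right) = \frac{1}{18} \cdot 18 \cdot 649 \left(-716\right) = 649 \left(-716\right) = -464684$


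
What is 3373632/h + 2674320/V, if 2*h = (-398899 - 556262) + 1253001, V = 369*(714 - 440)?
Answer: 5134403968/104560455 ≈ 49.105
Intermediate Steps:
V = 101106 (V = 369*274 = 101106)
h = 148920 (h = ((-398899 - 556262) + 1253001)/2 = (-955161 + 1253001)/2 = (½)*297840 = 148920)
3373632/h + 2674320/V = 3373632/148920 + 2674320/101106 = 3373632*(1/148920) + 2674320*(1/101106) = 140568/6205 + 445720/16851 = 5134403968/104560455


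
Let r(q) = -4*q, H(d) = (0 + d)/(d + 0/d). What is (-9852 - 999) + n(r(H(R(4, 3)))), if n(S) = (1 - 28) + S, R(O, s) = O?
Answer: -10882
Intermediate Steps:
H(d) = 1 (H(d) = d/(d + 0) = d/d = 1)
n(S) = -27 + S
(-9852 - 999) + n(r(H(R(4, 3)))) = (-9852 - 999) + (-27 - 4*1) = -10851 + (-27 - 4) = -10851 - 31 = -10882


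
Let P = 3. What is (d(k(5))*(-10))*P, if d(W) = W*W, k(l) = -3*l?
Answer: -6750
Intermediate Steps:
d(W) = W**2
(d(k(5))*(-10))*P = ((-3*5)**2*(-10))*3 = ((-15)**2*(-10))*3 = (225*(-10))*3 = -2250*3 = -6750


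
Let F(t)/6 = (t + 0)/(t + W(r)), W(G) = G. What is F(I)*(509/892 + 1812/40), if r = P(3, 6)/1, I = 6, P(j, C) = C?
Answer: 613749/4460 ≈ 137.61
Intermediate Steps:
r = 6 (r = 6/1 = 6*1 = 6)
F(t) = 6*t/(6 + t) (F(t) = 6*((t + 0)/(t + 6)) = 6*(t/(6 + t)) = 6*t/(6 + t))
F(I)*(509/892 + 1812/40) = (6*6/(6 + 6))*(509/892 + 1812/40) = (6*6/12)*(509*(1/892) + 1812*(1/40)) = (6*6*(1/12))*(509/892 + 453/10) = 3*(204583/4460) = 613749/4460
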